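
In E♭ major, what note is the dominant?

Degree 5 takes the letter 4 steps above E, which is B.
In major, degree 5 sits 7 semitones above the tonic. Eb + 7 semitones is pitch class 10, spelled on B as Bb.

Bb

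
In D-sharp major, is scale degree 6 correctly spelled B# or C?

B#

Each scale degree takes a distinct letter name. Degree 6 of a scale on D must use the letter B.
B# and C are enharmonically the same pitch, but only B# uses the letter B, so it is the correct spelling here.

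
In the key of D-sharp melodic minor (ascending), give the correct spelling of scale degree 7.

The D# melodic minor (ascending) scale runs D# E# F# G# A# B# C##.
Degree 7 is C##.

C##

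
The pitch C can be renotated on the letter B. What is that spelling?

C is pitch class 0. The letter B alone is pitch class 11.
To reach pitch class 0 from B requires an offset of +1 semitone, i.e. sharp: B#.

B#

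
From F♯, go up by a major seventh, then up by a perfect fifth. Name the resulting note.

A major seventh up from F# is E# (letter E, 11 semitones up).
A perfect fifth up from E# is B# (letter B, 7 semitones up).

B#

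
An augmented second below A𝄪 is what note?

A second below A lands on the letter G.
An augmented second spans 3 semitones, so A## moves to pitch class 8. On the letter G that is G#.

G#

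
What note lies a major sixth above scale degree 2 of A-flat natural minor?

Scale degree 2 of Ab natural minor is Bb.
A major sixth (9 semitones) above Bb lands on the letter G, giving G.

G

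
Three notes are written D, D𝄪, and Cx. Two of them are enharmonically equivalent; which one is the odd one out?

D##

In 12-tone equal temperament, enharmonic equivalents share a pitch class. D is pitch class 2; D## is pitch class 4; C## is pitch class 2.
D and C## share pitch class 2, while D## is pitch class 4.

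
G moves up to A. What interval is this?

major second

Counting letters G–A gives a second.
G→A = 2 semitones, exactly the major second.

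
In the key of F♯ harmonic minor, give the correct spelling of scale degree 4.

The F# harmonic minor scale runs F# G# A B C# D E#.
Degree 4 is B.

B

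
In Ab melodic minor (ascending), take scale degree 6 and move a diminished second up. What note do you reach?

Gbb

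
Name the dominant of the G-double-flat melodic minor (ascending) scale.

Degree 5 takes the letter 4 steps above G, which is D.
In melodic minor (ascending), degree 5 sits 7 semitones above the tonic. Gbb + 7 semitones is pitch class 0, spelled on D as Dbb.

Dbb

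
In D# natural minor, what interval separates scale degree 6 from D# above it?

Scale degree 6 of D# natural minor is B.
B up to D#: letters B→D make it a third; 4 semitones makes it major.

major third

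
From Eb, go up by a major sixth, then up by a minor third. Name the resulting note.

A major sixth up from Eb is C (letter C, 9 semitones up).
A minor third up from C is Eb (letter E, 3 semitones up).

Eb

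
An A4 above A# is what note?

D##

A up a perfect fourth is D, so the target letter is D.
From A#, an augmented fourth is 6 semitones up: D##.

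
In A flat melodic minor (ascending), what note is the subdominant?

Degree 4 takes the letter 3 steps above A, which is D.
In melodic minor (ascending), degree 4 sits 5 semitones above the tonic. Ab + 5 semitones is pitch class 1, spelled on D as Db.

Db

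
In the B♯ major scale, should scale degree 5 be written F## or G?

Each scale degree takes a distinct letter name. Degree 5 of a scale on B must use the letter F.
F## and G are enharmonically the same pitch, but only F## uses the letter F, so it is the correct spelling here.

F##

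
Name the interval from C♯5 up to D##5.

Counting letters C–D gives a second.
C#→D## = 3 semitones, 1 wider than the major second (2), so augmented.

augmented second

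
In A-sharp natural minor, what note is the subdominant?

The A# natural minor scale runs A# B# C# D# E# F# G#.
Degree 4 is D#.

D#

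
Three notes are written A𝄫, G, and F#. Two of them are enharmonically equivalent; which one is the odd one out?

In 12-tone equal temperament, enharmonic equivalents share a pitch class. Abb is pitch class 7; G is pitch class 7; F# is pitch class 6.
Abb and G share pitch class 7, while F# is pitch class 6.

F#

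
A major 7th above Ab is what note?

A seventh above A lands on the letter G.
A major seventh spans 11 semitones, so Ab moves to pitch class 7. On the letter G that is G.

G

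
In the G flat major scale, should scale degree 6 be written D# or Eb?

Eb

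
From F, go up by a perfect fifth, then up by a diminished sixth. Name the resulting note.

A perfect fifth up from F is C (letter C, 7 semitones up).
A diminished sixth up from C is Abb (letter A, 7 semitones up).

Abb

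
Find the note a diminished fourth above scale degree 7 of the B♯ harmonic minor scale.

D#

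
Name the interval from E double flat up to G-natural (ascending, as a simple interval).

augmented third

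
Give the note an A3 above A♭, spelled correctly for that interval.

C#

A up a major third is C#, so the target letter is C.
From Ab, an augmented third is 5 semitones up: C#.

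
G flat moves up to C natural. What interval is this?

augmented fourth

The letter names run G→C, a span of 3 letter steps, so the interval is some kind of fourth.
Gb to C is 6 semitones. A perfect fourth is 5, so 6 makes it augmented.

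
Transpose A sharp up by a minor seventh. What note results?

A up a major seventh is G#, so the target letter is G.
From A#, a minor seventh is 10 semitones up: G#.

G#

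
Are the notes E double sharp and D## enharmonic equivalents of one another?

Two spellings are enharmonically equivalent only if they share a pitch class.
Here E## → 6, D## → 4; 4 ≠ 6, so they are not.

No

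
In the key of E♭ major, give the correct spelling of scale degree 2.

F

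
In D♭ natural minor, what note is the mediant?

Degree 3 takes the letter 2 steps above D, which is F.
In natural minor, degree 3 sits 3 semitones above the tonic. Db + 3 semitones is pitch class 4, spelled on F as Fb.

Fb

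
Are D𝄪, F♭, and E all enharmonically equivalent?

D## = pitch class 4 and Fb = pitch class 4 and E = pitch class 4 — the same pitch class, so they are enharmonic equivalents.

Yes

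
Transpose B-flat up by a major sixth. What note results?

G

A sixth above B lands on the letter G.
A major sixth spans 9 semitones, so Bb moves to pitch class 7. On the letter G that is G.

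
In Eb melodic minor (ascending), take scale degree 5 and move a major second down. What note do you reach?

Scale degree 5 of Eb melodic minor (ascending) is Bb.
A major second (2 semitones) below Bb lands on the letter A, giving Ab.

Ab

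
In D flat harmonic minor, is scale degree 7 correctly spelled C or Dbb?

C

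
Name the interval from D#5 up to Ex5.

The letter names run D→E, a span of 1 letter step, so the interval is some kind of second.
D# to E## is 3 semitones. A major second is 2, so 3 makes it augmented.

augmented second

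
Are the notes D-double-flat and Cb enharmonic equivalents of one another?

Dbb is pitch class 0; Cb is pitch class 11.
The pitch classes differ (0 vs. 11), so they are not enharmonic equivalents.

No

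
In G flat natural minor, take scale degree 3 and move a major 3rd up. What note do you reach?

Scale degree 3 of Gb natural minor is Bbb.
A major third (4 semitones) above Bbb lands on the letter D, giving Db.

Db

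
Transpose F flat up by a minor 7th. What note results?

A seventh above F lands on the letter E.
A minor seventh spans 10 semitones, so Fb moves to pitch class 2. On the letter E that is Ebb.

Ebb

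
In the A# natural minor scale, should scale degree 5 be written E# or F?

E#

Each scale degree takes a distinct letter name. Degree 5 of a scale on A must use the letter E.
E# and F are enharmonically the same pitch, but only E# uses the letter E, so it is the correct spelling here.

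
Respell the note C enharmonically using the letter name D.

Dbb

Plain D sits 2 semitones above C, so on the letter D the same pitch needs a double flat: Dbb.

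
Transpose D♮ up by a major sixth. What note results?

A sixth above D lands on the letter B.
A major sixth spans 9 semitones, so D moves to pitch class 11. On the letter B that is B.

B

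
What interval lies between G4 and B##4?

Counting letters G–A–B gives a third.
G→B## = 6 semitones, 2 wider than the major third (4), so doubly augmented.

doubly augmented third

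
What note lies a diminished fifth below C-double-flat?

A fifth below C lands on the letter F.
A diminished fifth spans 6 semitones, so Cbb moves to pitch class 4. On the letter F that is Fb.

Fb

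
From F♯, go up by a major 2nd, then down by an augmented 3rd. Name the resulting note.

Eb

A major second up from F# is G# (letter G, 2 semitones up).
An augmented third down from G# is Eb (letter E, 5 semitones down).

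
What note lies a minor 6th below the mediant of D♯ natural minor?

A#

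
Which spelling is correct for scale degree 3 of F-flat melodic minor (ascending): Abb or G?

Abb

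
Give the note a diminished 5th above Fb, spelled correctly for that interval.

Cbb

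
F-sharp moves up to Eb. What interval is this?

Counting letters F–G–A–B–C–D–E gives a seventh.
F#→Eb = 9 semitones, 2 narrower than the major seventh (11), so diminished.

diminished seventh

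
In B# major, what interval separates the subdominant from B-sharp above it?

The subdominant of B# major is E#.
E# up to B#: letters E→B make it a fifth; 7 semitones makes it perfect.

perfect fifth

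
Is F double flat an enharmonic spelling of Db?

Fbb is pitch class 3; Db is pitch class 1.
The pitch classes differ (3 vs. 1), so they are not enharmonic equivalents.

No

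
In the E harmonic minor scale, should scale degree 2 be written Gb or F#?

F#

Each scale degree takes a distinct letter name. Degree 2 of a scale on E must use the letter F.
F# and Gb are enharmonically the same pitch, but only F# uses the letter F, so it is the correct spelling here.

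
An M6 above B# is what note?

G##

B up a major sixth is G#, so the target letter is G.
From B#, a major sixth is 9 semitones up: G##.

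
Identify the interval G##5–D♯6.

diminished fifth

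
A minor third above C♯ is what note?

E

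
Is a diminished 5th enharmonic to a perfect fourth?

No

A diminished fifth spans 6 semitones; a perfect fourth spans 5.
The spans differ, so they are not enharmonic equivalents.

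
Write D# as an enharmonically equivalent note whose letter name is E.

Eb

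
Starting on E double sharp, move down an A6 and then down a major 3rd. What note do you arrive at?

E

An augmented sixth down from E## is G# (letter G, 10 semitones down).
A major third down from G# is E (letter E, 4 semitones down).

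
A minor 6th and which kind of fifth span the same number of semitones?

augmented

A minor sixth spans 8 semitones.
A fifth spanning 8 semitones is augmented (the perfect fifth is 7).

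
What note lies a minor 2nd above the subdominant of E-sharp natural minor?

The subdominant of E# natural minor is A#.
A minor second (1 semitone) above A# lands on the letter B, giving B.

B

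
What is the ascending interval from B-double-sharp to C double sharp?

The letter names run B→C, a span of 1 letter step, so the interval is some kind of second.
B## to C## is 1 semitone. A major second is 2, so 1 makes it minor.

minor second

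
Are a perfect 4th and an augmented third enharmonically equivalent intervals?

Yes

A perfect fourth spans 5 semitones; an augmented third spans 5.
They are enharmonically equivalent.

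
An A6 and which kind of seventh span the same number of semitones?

An augmented sixth spans 10 semitones.
A seventh spanning 10 semitones is minor (the major seventh is 11).

minor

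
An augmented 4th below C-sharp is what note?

G

A fourth below C lands on the letter G.
An augmented fourth spans 6 semitones, so C# moves to pitch class 7. On the letter G that is G.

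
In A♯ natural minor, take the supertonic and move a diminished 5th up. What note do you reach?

The supertonic of A# natural minor is B#.
A diminished fifth (6 semitones) above B# lands on the letter F, giving F#.

F#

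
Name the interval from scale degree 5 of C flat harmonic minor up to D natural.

augmented fifth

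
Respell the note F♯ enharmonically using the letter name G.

F# is pitch class 6. The letter G alone is pitch class 7.
To reach pitch class 6 from G requires an offset of -1 semitone, i.e. flat: Gb.

Gb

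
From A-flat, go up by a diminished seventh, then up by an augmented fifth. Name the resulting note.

Db

A diminished seventh up from Ab is Gbb (letter G, 9 semitones up).
An augmented fifth up from Gbb is Db (letter D, 8 semitones up).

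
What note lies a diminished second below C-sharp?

A second below C lands on the letter B.
A diminished second spans 0 semitones, so C# moves to pitch class 1. On the letter B that is B##.

B##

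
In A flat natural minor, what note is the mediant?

Cb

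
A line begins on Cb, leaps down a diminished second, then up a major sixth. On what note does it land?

A diminished second down from Cb is B (letter B, 0 semitones down).
A major sixth up from B is G# (letter G, 9 semitones up).

G#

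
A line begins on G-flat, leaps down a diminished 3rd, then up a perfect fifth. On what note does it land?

A diminished third down from Gb is E (letter E, 2 semitones down).
A perfect fifth up from E is B (letter B, 7 semitones up).

B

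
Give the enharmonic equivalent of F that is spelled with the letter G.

F is pitch class 5. The letter G alone is pitch class 7.
To reach pitch class 5 from G requires an offset of -2 semitones, i.e. double flat: Gbb.

Gbb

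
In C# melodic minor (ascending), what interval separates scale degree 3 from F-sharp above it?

major second

Scale degree 3 of C# melodic minor (ascending) is E.
E up to F#: letters E→F make it a second; 2 semitones makes it major.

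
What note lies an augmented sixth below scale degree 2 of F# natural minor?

Scale degree 2 of F# natural minor is G#.
An augmented sixth (10 semitones) below G# lands on the letter B, giving Bb.

Bb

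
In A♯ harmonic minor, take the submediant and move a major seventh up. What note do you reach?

E#

The submediant of A# harmonic minor is F#.
A major seventh (11 semitones) above F# lands on the letter E, giving E#.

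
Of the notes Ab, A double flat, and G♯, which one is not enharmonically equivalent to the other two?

Abb

In 12-tone equal temperament, enharmonic equivalents share a pitch class. Ab is pitch class 8; Abb is pitch class 7; G# is pitch class 8.
Ab and G# share pitch class 8, while Abb is pitch class 7.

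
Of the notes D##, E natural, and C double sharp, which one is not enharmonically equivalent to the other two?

C##

In 12-tone equal temperament, enharmonic equivalents share a pitch class. D## is pitch class 4; E is pitch class 4; C## is pitch class 2.
D## and E share pitch class 4, while C## is pitch class 2.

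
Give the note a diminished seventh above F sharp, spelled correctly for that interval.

Eb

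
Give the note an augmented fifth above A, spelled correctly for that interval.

E#

A up a perfect fifth is E, so the target letter is E.
From A, an augmented fifth is 8 semitones up: E#.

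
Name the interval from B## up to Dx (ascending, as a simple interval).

minor third

Counting letters B–C–D gives a third.
B##→D## = 3 semitones, 1 narrower than the major third (4), so minor.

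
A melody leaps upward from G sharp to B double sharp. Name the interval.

augmented third

The letter names run G→B, a span of 2 letter steps, so the interval is some kind of third.
G# to B## is 5 semitones. A major third is 4, so 5 makes it augmented.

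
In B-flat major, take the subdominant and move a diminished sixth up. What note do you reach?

Cbb

The subdominant of Bb major is Eb.
A diminished sixth (7 semitones) above Eb lands on the letter C, giving Cbb.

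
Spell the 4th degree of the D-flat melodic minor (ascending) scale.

Degree 4 takes the letter 3 steps above D, which is G.
In melodic minor (ascending), degree 4 sits 5 semitones above the tonic. Db + 5 semitones is pitch class 6, spelled on G as Gb.

Gb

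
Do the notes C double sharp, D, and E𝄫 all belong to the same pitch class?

C## is pitch class 2; D is pitch class 2; Ebb is pitch class 2.
All spellings map to pitch class 2, so they are enharmonically equivalent.

Yes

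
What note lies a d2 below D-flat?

C#

A second below D lands on the letter C.
A diminished second spans 0 semitones, so Db moves to pitch class 1. On the letter C that is C#.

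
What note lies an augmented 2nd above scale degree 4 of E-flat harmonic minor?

Scale degree 4 of Eb harmonic minor is Ab.
An augmented second (3 semitones) above Ab lands on the letter B, giving B.

B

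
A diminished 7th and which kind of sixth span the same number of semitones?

major

A diminished seventh spans 9 semitones.
A sixth spanning 9 semitones is major (the major sixth is 9).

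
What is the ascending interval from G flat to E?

The letter names run G→E, a span of 5 letter steps, so the interval is some kind of sixth.
Gb to E is 10 semitones. A major sixth is 9, so 10 makes it augmented.

augmented sixth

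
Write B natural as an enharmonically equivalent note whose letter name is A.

B is pitch class 11. The letter A alone is pitch class 9.
To reach pitch class 11 from A requires an offset of +2 semitones, i.e. double sharp: A##.

A##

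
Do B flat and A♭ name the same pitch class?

Bb is pitch class 10; Ab is pitch class 8.
The pitch classes differ (10 vs. 8), so they are not enharmonic equivalents.

No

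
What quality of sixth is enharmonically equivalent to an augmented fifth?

minor

An augmented fifth spans 8 semitones.
A sixth spanning 8 semitones is minor (the major sixth is 9).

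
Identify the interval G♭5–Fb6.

minor seventh

Counting letters G–A–B–C–D–E–F gives a seventh.
Gb→Fb = 10 semitones, 1 narrower than the major seventh (11), so minor.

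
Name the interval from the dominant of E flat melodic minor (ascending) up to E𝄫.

diminished fourth

The dominant of Eb melodic minor (ascending) is Bb.
Bb up to Ebb: letters B→E make it a fourth; 4 semitones makes it diminished.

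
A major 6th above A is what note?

F#

A sixth above A lands on the letter F.
A major sixth spans 9 semitones, so A moves to pitch class 6. On the letter F that is F#.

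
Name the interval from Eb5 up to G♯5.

augmented third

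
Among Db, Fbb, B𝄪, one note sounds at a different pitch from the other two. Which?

Fbb

In 12-tone equal temperament, enharmonic equivalents share a pitch class. Db is pitch class 1; Fbb is pitch class 3; B## is pitch class 1.
Db and B## share pitch class 1, while Fbb is pitch class 3.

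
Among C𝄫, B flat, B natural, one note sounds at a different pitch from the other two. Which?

B

In 12-tone equal temperament, enharmonic equivalents share a pitch class. Cbb is pitch class 10; Bb is pitch class 10; B is pitch class 11.
Cbb and Bb share pitch class 10, while B is pitch class 11.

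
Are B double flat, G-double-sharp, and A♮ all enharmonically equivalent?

Yes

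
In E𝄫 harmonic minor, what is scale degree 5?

Bbb

The Ebb harmonic minor scale runs Ebb Fb Gbb Abb Bbb Cbb Db.
Degree 5 is Bbb.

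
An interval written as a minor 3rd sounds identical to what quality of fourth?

A minor third spans 3 semitones.
A fourth spanning 3 semitones is doubly diminished (the perfect fourth is 5).

doubly diminished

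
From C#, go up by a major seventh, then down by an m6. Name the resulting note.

D##

A major seventh up from C# is B# (letter B, 11 semitones up).
A minor sixth down from B# is D## (letter D, 8 semitones down).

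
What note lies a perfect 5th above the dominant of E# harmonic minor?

F##

The dominant of E# harmonic minor is B#.
A perfect fifth (7 semitones) above B# lands on the letter F, giving F##.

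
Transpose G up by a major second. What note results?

G up a major second is A, so the target letter is A.
From G, a major second is 2 semitones up: A.

A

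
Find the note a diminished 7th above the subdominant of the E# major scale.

The subdominant of E# major is A#.
A diminished seventh (9 semitones) above A# lands on the letter G, giving G.

G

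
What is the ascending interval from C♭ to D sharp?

doubly augmented second

Counting letters C–D gives a second.
Cb→D# = 4 semitones, 2 wider than the major second (2), so doubly augmented.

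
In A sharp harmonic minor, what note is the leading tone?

G##

Degree 7 takes the letter 6 steps above A, which is G.
In harmonic minor, degree 7 sits 11 semitones above the tonic. A# + 11 semitones is pitch class 9, spelled on G as G##.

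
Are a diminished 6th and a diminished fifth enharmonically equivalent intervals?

No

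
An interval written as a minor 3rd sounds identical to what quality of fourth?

doubly diminished

A minor third spans 3 semitones.
A fourth spanning 3 semitones is doubly diminished (the perfect fourth is 5).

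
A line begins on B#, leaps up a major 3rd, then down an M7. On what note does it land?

A major third up from B# is D## (letter D, 4 semitones up).
A major seventh down from D## is E# (letter E, 11 semitones down).

E#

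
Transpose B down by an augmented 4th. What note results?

A fourth below B lands on the letter F.
An augmented fourth spans 6 semitones, so B moves to pitch class 5. On the letter F that is F.

F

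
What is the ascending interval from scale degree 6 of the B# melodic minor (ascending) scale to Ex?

Scale degree 6 of B# melodic minor (ascending) is G##.
G## up to E##: letters G→E make it a sixth; 9 semitones makes it major.

major sixth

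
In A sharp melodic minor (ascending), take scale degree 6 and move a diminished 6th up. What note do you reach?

Scale degree 6 of A# melodic minor (ascending) is F##.
A diminished sixth (7 semitones) above F## lands on the letter D, giving D.

D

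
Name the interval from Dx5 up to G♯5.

diminished fourth

The letter names run D→G, a span of 3 letter steps, so the interval is some kind of fourth.
D## to G# is 4 semitones. A perfect fourth is 5, so 4 makes it diminished.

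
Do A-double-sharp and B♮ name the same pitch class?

A## is pitch class 11; B is pitch class 11.
All spellings map to pitch class 11, so they are enharmonically equivalent.

Yes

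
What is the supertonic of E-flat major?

The Eb major scale runs Eb F G Ab Bb C D.
Degree 2 is F.

F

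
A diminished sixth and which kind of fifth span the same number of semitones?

A diminished sixth spans 7 semitones.
A fifth spanning 7 semitones is perfect (the perfect fifth is 7).

perfect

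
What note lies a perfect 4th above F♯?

B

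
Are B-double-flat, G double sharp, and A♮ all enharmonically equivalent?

Yes

Bbb is pitch class 9; G## is pitch class 9; A is pitch class 9.
All spellings map to pitch class 9, so they are enharmonically equivalent.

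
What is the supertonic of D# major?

E#

The D# major scale runs D# E# F## G# A# B# C##.
Degree 2 is E#.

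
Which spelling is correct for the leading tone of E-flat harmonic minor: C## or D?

Each scale degree takes a distinct letter name. Degree 7 of a scale on E must use the letter D.
D and C## are enharmonically the same pitch, but only D uses the letter D, so it is the correct spelling here.

D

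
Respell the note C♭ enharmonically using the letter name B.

Plain B sits at the same pitch as Cb, so on the letter B the same pitch needs a natural: B.

B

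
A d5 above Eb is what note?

E up a perfect fifth is B, so the target letter is B.
From Eb, a diminished fifth is 6 semitones up: Bbb.

Bbb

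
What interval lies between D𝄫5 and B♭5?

Counting letters D–E–F–G–A–B gives a sixth.
Dbb→Bb = 10 semitones, 1 wider than the major sixth (9), so augmented.

augmented sixth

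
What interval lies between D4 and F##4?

Counting letters D–E–F gives a third.
D→F## = 5 semitones, 1 wider than the major third (4), so augmented.

augmented third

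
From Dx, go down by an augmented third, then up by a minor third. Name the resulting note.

An augmented third down from D## is B (letter B, 5 semitones down).
A minor third up from B is D (letter D, 3 semitones up).

D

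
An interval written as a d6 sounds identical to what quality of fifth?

A diminished sixth spans 7 semitones.
A fifth spanning 7 semitones is perfect (the perfect fifth is 7).

perfect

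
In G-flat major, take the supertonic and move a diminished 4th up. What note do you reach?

The supertonic of Gb major is Ab.
A diminished fourth (4 semitones) above Ab lands on the letter D, giving Dbb.

Dbb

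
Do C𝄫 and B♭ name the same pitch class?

Yes

Cbb is pitch class 10; Bb is pitch class 10.
All spellings map to pitch class 10, so they are enharmonically equivalent.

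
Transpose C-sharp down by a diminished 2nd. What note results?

B##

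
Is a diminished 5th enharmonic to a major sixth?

A diminished fifth spans 6 semitones; a major sixth spans 9.
The spans differ, so they are not enharmonic equivalents.

No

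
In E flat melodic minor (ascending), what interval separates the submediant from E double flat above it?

diminished third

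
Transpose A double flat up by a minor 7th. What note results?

Gbb

A seventh above A lands on the letter G.
A minor seventh spans 10 semitones, so Abb moves to pitch class 5. On the letter G that is Gbb.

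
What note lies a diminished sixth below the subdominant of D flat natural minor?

The subdominant of Db natural minor is Gb.
A diminished sixth (7 semitones) below Gb lands on the letter B, giving B.

B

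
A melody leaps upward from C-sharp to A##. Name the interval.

Counting letters C–D–E–F–G–A gives a sixth.
C#→A## = 10 semitones, 1 wider than the major sixth (9), so augmented.

augmented sixth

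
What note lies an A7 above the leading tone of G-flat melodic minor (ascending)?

The leading tone of Gb melodic minor (ascending) is F.
An augmented seventh (12 semitones) above F lands on the letter E, giving E#.

E#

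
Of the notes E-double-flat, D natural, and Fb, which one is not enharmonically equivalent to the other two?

In 12-tone equal temperament, enharmonic equivalents share a pitch class. Ebb is pitch class 2; D is pitch class 2; Fb is pitch class 4.
Ebb and D share pitch class 2, while Fb is pitch class 4.

Fb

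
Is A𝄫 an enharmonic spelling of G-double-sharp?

Two spellings are enharmonically equivalent only if they share a pitch class.
Here Abb → 7, G## → 9; 7 ≠ 9, so they are not.

No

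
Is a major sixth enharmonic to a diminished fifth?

A major sixth spans 9 semitones; a diminished fifth spans 6.
The spans differ, so they are not enharmonic equivalents.

No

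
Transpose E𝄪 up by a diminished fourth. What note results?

A fourth above E lands on the letter A.
A diminished fourth spans 4 semitones, so E## moves to pitch class 10. On the letter A that is A#.

A#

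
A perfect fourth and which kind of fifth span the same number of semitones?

doubly diminished

A perfect fourth spans 5 semitones.
A fifth spanning 5 semitones is doubly diminished (the perfect fifth is 7).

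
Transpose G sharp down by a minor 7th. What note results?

G down a major seventh is Ab, so the target letter is A.
From G#, a minor seventh is 10 semitones down: A#.

A#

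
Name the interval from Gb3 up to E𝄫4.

Counting letters G–A–B–C–D–E gives a sixth.
Gb→Ebb = 8 semitones, 1 narrower than the major sixth (9), so minor.

minor sixth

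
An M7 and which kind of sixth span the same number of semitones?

doubly augmented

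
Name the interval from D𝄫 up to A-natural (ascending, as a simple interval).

doubly augmented fifth

The letter names run D→A, a span of 4 letter steps, so the interval is some kind of fifth.
Dbb to A is 9 semitones. A perfect fifth is 7, so 9 makes it doubly augmented.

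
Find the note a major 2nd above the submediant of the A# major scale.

G##

The submediant of A# major is F##.
A major second (2 semitones) above F## lands on the letter G, giving G##.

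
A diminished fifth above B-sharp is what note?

B up a perfect fifth is F#, so the target letter is F.
From B#, a diminished fifth is 6 semitones up: F#.

F#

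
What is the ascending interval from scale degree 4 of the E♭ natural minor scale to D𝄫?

Scale degree 4 of Eb natural minor is Ab.
Ab up to Dbb: letters A→D make it a fourth; 4 semitones makes it diminished.

diminished fourth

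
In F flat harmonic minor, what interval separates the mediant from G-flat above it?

The mediant of Fb harmonic minor is Abb.
Abb up to Gb: letters A→G make it a seventh; 11 semitones makes it major.

major seventh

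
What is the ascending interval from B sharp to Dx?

Counting letters B–C–D gives a third.
B#→D## = 4 semitones, exactly the major third.

major third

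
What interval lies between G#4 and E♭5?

The letter names run G→E, a span of 5 letter steps, so the interval is some kind of sixth.
G# to Eb is 7 semitones. A major sixth is 9, so 7 makes it diminished.

diminished sixth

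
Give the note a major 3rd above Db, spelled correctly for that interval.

A third above D lands on the letter F.
A major third spans 4 semitones, so Db moves to pitch class 5. On the letter F that is F.

F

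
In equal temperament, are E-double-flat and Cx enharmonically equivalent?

Yes

Ebb = pitch class 2 and C## = pitch class 2 — the same pitch class, so they are enharmonic equivalents.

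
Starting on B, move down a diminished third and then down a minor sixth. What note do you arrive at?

A diminished third down from B is G## (letter G, 2 semitones down).
A minor sixth down from G## is B## (letter B, 8 semitones down).

B##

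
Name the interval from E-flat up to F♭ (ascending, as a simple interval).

minor second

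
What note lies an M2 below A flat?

Gb

A second below A lands on the letter G.
A major second spans 2 semitones, so Ab moves to pitch class 6. On the letter G that is Gb.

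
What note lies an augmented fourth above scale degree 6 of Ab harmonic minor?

Bb

Scale degree 6 of Ab harmonic minor is Fb.
An augmented fourth (6 semitones) above Fb lands on the letter B, giving Bb.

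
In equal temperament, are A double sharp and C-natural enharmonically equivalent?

A## is pitch class 11; C is pitch class 0.
The pitch classes differ (11 vs. 0), so they are not enharmonic equivalents.

No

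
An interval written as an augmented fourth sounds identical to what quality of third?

doubly augmented

An augmented fourth spans 6 semitones.
A third spanning 6 semitones is doubly augmented (the major third is 4).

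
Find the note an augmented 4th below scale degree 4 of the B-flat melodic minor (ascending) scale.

Scale degree 4 of Bb melodic minor (ascending) is Eb.
An augmented fourth (6 semitones) below Eb lands on the letter B, giving Bbb.

Bbb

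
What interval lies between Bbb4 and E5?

doubly augmented fourth

The letter names run B→E, a span of 3 letter steps, so the interval is some kind of fourth.
Bbb to E is 7 semitones. A perfect fourth is 5, so 7 makes it doubly augmented.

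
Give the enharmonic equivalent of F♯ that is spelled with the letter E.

F# is pitch class 6. The letter E alone is pitch class 4.
To reach pitch class 6 from E requires an offset of +2 semitones, i.e. double sharp: E##.

E##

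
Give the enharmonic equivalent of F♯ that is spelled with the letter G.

F# is pitch class 6. The letter G alone is pitch class 7.
To reach pitch class 6 from G requires an offset of -1 semitone, i.e. flat: Gb.

Gb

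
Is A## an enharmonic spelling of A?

A## is pitch class 11; A is pitch class 9.
The pitch classes differ (11 vs. 9), so they are not enharmonic equivalents.

No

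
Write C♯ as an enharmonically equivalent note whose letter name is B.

C# is pitch class 1. The letter B alone is pitch class 11.
To reach pitch class 1 from B requires an offset of +2 semitones, i.e. double sharp: B##.

B##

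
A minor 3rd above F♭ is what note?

A third above F lands on the letter A.
A minor third spans 3 semitones, so Fb moves to pitch class 7. On the letter A that is Abb.

Abb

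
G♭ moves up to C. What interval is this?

augmented fourth

Counting letters G–A–B–C gives a fourth.
Gb→C = 6 semitones, 1 wider than the perfect fourth (5), so augmented.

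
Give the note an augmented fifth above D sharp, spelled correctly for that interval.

A##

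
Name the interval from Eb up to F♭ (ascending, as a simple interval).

minor second

The letter names run E→F, a span of 1 letter step, so the interval is some kind of second.
Eb to Fb is 1 semitone. A major second is 2, so 1 makes it minor.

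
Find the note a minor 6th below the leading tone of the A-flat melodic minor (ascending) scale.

The leading tone of Ab melodic minor (ascending) is G.
A minor sixth (8 semitones) below G lands on the letter B, giving B.

B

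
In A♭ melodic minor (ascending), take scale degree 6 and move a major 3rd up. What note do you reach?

Scale degree 6 of Ab melodic minor (ascending) is F.
A major third (4 semitones) above F lands on the letter A, giving A.

A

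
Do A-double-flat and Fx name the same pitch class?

Abb is pitch class 7; F## is pitch class 7.
All spellings map to pitch class 7, so they are enharmonically equivalent.

Yes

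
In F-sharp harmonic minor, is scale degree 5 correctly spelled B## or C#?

C#

Each scale degree takes a distinct letter name. Degree 5 of a scale on F must use the letter C.
C# and B## are enharmonically the same pitch, but only C# uses the letter C, so it is the correct spelling here.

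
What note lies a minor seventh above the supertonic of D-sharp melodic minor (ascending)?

D#

The supertonic of D# melodic minor (ascending) is E#.
A minor seventh (10 semitones) above E# lands on the letter D, giving D#.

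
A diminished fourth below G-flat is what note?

D

A fourth below G lands on the letter D.
A diminished fourth spans 4 semitones, so Gb moves to pitch class 2. On the letter D that is D.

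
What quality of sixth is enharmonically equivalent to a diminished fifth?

doubly diminished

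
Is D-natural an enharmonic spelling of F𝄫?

No

D is pitch class 2; Fbb is pitch class 3.
The pitch classes differ (2 vs. 3), so they are not enharmonic equivalents.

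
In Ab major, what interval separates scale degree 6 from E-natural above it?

major seventh

Scale degree 6 of Ab major is F.
F up to E: letters F→E make it a seventh; 11 semitones makes it major.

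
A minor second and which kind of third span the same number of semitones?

doubly diminished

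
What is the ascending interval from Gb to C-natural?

augmented fourth

The letter names run G→C, a span of 3 letter steps, so the interval is some kind of fourth.
Gb to C is 6 semitones. A perfect fourth is 5, so 6 makes it augmented.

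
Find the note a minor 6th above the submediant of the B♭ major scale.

Eb

The submediant of Bb major is G.
A minor sixth (8 semitones) above G lands on the letter E, giving Eb.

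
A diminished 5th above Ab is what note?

Ebb

A fifth above A lands on the letter E.
A diminished fifth spans 6 semitones, so Ab moves to pitch class 2. On the letter E that is Ebb.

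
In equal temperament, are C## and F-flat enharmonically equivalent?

Two spellings are enharmonically equivalent only if they share a pitch class.
Here C## → 2, Fb → 4; 2 ≠ 4, so they are not.

No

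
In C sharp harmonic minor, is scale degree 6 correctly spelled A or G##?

Each scale degree takes a distinct letter name. Degree 6 of a scale on C must use the letter A.
A and G## are enharmonically the same pitch, but only A uses the letter A, so it is the correct spelling here.

A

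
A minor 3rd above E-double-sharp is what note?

G##

A third above E lands on the letter G.
A minor third spans 3 semitones, so E## moves to pitch class 9. On the letter G that is G##.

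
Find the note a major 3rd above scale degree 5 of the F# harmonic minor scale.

Scale degree 5 of F# harmonic minor is C#.
A major third (4 semitones) above C# lands on the letter E, giving E#.

E#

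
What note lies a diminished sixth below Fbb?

Ab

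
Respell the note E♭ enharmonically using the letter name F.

Eb is pitch class 3. The letter F alone is pitch class 5.
To reach pitch class 3 from F requires an offset of -2 semitones, i.e. double flat: Fbb.

Fbb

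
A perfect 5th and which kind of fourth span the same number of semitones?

A perfect fifth spans 7 semitones.
A fourth spanning 7 semitones is doubly augmented (the perfect fourth is 5).

doubly augmented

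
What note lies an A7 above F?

A seventh above F lands on the letter E.
An augmented seventh spans 12 semitones, so F moves to pitch class 5. On the letter E that is E#.

E#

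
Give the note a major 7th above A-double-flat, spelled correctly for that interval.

Gb

A seventh above A lands on the letter G.
A major seventh spans 11 semitones, so Abb moves to pitch class 6. On the letter G that is Gb.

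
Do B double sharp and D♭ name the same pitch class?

Yes

B## is pitch class 1; Db is pitch class 1.
All spellings map to pitch class 1, so they are enharmonically equivalent.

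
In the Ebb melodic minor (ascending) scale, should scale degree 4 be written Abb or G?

Each scale degree takes a distinct letter name. Degree 4 of a scale on E must use the letter A.
Abb and G are enharmonically the same pitch, but only Abb uses the letter A, so it is the correct spelling here.

Abb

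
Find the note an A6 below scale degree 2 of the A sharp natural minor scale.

Scale degree 2 of A# natural minor is B#.
An augmented sixth (10 semitones) below B# lands on the letter D, giving D.

D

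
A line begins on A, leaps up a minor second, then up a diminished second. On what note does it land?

Cbb

A minor second up from A is Bb (letter B, 1 semitone up).
A diminished second up from Bb is Cbb (letter C, 0 semitones up).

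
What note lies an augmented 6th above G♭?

E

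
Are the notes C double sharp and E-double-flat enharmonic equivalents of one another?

C## = pitch class 2 and Ebb = pitch class 2 — the same pitch class, so they are enharmonic equivalents.

Yes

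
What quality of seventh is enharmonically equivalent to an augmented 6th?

minor

An augmented sixth spans 10 semitones.
A seventh spanning 10 semitones is minor (the major seventh is 11).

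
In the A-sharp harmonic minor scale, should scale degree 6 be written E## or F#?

F#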